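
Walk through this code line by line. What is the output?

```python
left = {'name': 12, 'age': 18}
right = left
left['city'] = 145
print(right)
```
{'name': 12, 'age': 18, 'city': 145}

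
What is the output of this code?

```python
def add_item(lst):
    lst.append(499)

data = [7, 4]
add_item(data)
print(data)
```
[7, 4, 499]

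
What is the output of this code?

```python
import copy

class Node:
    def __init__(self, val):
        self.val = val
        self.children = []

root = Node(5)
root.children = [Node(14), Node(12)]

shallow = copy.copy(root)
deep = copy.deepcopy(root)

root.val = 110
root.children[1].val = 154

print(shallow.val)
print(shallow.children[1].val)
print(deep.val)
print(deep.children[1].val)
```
5
154
5
12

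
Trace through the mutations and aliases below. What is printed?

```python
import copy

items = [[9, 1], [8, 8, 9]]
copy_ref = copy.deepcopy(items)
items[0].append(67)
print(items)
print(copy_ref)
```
[[9, 1, 67], [8, 8, 9]]
[[9, 1], [8, 8, 9]]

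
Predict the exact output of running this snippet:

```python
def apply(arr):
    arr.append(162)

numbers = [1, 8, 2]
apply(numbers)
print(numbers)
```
[1, 8, 2, 162]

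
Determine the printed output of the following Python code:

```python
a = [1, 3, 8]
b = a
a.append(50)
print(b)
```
[1, 3, 8, 50]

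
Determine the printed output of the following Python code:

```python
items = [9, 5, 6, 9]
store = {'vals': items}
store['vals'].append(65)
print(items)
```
[9, 5, 6, 9, 65]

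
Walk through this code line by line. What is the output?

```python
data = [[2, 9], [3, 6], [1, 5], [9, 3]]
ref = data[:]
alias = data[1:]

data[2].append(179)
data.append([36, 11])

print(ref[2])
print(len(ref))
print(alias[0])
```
[1, 5, 179]
4
[3, 6]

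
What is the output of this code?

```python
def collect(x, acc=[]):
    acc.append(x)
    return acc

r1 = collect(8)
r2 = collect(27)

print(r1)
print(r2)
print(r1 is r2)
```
[8, 27]
[8, 27]
True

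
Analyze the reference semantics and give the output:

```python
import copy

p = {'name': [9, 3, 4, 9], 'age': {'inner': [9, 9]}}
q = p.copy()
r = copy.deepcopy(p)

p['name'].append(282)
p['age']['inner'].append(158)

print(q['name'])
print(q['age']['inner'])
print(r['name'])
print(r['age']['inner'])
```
[9, 3, 4, 9, 282]
[9, 9, 158]
[9, 3, 4, 9]
[9, 9]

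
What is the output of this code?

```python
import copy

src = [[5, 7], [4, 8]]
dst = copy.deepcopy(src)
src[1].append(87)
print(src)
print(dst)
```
[[5, 7], [4, 8, 87]]
[[5, 7], [4, 8]]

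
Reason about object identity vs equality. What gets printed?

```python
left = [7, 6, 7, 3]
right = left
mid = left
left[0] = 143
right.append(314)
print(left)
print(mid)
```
[143, 6, 7, 3, 314]
[143, 6, 7, 3, 314]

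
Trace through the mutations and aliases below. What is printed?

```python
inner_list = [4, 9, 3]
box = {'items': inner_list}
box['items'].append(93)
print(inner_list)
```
[4, 9, 3, 93]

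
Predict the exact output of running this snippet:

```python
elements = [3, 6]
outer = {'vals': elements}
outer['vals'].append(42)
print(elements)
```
[3, 6, 42]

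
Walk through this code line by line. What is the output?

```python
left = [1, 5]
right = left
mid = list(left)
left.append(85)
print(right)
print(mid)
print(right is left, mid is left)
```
[1, 5, 85]
[1, 5]
True False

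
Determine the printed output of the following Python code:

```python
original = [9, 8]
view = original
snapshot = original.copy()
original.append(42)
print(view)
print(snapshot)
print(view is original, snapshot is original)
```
[9, 8, 42]
[9, 8]
True False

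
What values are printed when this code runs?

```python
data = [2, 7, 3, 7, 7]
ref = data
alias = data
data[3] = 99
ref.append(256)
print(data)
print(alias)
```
[2, 7, 3, 99, 7, 256]
[2, 7, 3, 99, 7, 256]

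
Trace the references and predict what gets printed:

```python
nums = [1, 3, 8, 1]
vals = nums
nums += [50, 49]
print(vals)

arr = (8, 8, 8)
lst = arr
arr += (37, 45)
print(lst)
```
[1, 3, 8, 1, 50, 49]
(8, 8, 8)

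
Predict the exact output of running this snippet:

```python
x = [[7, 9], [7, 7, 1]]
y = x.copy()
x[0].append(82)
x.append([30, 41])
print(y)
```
[[7, 9, 82], [7, 7, 1]]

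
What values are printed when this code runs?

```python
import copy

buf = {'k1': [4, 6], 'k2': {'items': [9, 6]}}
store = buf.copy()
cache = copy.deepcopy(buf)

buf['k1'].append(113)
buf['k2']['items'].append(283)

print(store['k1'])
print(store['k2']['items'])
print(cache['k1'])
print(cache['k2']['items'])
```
[4, 6, 113]
[9, 6, 283]
[4, 6]
[9, 6]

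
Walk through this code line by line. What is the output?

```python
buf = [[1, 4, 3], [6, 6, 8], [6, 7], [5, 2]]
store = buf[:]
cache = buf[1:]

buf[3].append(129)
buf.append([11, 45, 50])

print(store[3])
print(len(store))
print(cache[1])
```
[5, 2, 129]
4
[6, 7]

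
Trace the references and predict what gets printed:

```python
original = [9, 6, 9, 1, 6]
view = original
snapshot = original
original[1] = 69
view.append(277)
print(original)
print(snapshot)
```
[9, 69, 9, 1, 6, 277]
[9, 69, 9, 1, 6, 277]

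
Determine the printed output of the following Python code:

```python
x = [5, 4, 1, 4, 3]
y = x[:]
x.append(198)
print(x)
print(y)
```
[5, 4, 1, 4, 3, 198]
[5, 4, 1, 4, 3]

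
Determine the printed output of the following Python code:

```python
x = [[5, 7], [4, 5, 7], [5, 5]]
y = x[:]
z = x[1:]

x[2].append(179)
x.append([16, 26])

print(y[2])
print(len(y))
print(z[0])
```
[5, 5, 179]
3
[4, 5, 7]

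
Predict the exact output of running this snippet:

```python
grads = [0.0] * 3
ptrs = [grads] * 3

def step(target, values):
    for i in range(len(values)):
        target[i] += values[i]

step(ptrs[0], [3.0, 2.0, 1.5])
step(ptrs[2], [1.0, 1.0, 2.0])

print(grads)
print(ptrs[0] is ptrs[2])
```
[4.0, 3.0, 3.5]
True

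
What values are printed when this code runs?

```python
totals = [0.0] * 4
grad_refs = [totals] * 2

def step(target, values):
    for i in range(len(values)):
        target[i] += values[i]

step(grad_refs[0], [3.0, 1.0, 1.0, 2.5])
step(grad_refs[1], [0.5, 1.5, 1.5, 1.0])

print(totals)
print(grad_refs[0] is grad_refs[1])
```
[3.5, 2.5, 2.5, 3.5]
True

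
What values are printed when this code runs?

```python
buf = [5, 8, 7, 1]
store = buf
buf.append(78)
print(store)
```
[5, 8, 7, 1, 78]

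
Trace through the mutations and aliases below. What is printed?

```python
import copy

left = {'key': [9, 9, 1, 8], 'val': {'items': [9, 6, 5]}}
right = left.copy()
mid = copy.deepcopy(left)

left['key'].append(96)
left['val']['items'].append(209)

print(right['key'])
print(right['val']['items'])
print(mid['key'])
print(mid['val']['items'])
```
[9, 9, 1, 8, 96]
[9, 6, 5, 209]
[9, 9, 1, 8]
[9, 6, 5]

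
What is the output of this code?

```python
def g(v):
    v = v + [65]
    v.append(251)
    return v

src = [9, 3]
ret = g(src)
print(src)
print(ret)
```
[9, 3]
[9, 3, 65, 251]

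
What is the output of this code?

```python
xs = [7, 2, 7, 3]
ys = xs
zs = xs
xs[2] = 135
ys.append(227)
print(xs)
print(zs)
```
[7, 2, 135, 3, 227]
[7, 2, 135, 3, 227]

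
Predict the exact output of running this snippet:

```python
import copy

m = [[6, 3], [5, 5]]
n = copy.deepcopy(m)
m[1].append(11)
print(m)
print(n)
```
[[6, 3], [5, 5, 11]]
[[6, 3], [5, 5]]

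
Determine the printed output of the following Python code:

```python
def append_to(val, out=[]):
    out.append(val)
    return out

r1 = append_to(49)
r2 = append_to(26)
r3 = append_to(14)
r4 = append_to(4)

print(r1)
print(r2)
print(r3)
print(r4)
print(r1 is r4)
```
[49, 26, 14, 4]
[49, 26, 14, 4]
[49, 26, 14, 4]
[49, 26, 14, 4]
True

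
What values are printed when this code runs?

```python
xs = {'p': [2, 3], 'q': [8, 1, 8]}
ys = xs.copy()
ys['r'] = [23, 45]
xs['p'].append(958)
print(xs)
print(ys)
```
{'p': [2, 3, 958], 'q': [8, 1, 8]}
{'p': [2, 3, 958], 'q': [8, 1, 8], 'r': [23, 45]}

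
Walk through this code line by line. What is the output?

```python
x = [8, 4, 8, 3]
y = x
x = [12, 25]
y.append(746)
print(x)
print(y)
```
[12, 25]
[8, 4, 8, 3, 746]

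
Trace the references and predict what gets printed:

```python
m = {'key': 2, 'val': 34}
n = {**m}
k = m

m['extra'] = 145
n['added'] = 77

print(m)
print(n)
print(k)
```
{'key': 2, 'val': 34, 'extra': 145}
{'key': 2, 'val': 34, 'added': 77}
{'key': 2, 'val': 34, 'extra': 145}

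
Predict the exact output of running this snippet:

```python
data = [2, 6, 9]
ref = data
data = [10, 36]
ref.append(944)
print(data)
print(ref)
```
[10, 36]
[2, 6, 9, 944]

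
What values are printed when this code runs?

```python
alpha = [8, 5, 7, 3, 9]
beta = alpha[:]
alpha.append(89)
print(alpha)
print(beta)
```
[8, 5, 7, 3, 9, 89]
[8, 5, 7, 3, 9]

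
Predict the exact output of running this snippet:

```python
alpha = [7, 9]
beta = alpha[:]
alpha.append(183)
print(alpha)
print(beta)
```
[7, 9, 183]
[7, 9]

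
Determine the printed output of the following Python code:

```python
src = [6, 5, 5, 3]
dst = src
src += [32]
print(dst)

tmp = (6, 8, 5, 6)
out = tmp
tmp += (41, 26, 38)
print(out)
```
[6, 5, 5, 3, 32]
(6, 8, 5, 6)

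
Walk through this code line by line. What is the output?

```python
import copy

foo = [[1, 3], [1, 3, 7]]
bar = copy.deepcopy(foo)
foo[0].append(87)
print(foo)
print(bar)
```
[[1, 3, 87], [1, 3, 7]]
[[1, 3], [1, 3, 7]]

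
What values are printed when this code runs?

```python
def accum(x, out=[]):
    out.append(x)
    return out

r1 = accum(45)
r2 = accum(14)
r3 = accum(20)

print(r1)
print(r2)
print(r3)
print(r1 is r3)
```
[45, 14, 20]
[45, 14, 20]
[45, 14, 20]
True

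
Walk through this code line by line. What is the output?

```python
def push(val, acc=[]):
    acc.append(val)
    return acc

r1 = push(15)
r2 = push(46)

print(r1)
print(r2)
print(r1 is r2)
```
[15, 46]
[15, 46]
True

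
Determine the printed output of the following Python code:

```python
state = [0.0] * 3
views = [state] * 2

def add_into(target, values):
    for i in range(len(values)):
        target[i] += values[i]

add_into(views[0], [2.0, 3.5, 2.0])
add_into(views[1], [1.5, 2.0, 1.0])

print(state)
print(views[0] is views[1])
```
[3.5, 5.5, 3.0]
True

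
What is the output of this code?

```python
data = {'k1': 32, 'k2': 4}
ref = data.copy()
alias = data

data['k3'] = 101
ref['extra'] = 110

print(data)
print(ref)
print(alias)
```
{'k1': 32, 'k2': 4, 'k3': 101}
{'k1': 32, 'k2': 4, 'extra': 110}
{'k1': 32, 'k2': 4, 'k3': 101}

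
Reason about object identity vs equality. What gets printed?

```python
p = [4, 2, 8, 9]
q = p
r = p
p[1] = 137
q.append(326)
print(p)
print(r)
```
[4, 137, 8, 9, 326]
[4, 137, 8, 9, 326]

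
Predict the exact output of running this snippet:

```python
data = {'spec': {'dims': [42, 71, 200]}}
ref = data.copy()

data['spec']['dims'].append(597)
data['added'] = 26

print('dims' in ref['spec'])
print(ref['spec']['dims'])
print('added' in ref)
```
True
[42, 71, 200, 597]
False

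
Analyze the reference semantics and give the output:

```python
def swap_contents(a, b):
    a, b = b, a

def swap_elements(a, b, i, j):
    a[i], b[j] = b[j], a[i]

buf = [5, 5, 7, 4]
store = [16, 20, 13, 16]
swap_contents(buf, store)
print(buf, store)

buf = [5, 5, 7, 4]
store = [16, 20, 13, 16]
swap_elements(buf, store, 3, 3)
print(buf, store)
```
[5, 5, 7, 4] [16, 20, 13, 16]
[5, 5, 7, 16] [16, 20, 13, 4]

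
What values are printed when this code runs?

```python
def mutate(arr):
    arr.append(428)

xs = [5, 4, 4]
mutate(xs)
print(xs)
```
[5, 4, 4, 428]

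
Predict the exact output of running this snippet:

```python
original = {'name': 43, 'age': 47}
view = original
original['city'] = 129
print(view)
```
{'name': 43, 'age': 47, 'city': 129}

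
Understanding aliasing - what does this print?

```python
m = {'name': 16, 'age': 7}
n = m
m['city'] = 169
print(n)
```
{'name': 16, 'age': 7, 'city': 169}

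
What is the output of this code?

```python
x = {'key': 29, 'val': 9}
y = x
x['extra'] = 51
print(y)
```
{'key': 29, 'val': 9, 'extra': 51}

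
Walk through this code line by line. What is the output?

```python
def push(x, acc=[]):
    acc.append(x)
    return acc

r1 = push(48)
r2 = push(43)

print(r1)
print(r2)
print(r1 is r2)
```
[48, 43]
[48, 43]
True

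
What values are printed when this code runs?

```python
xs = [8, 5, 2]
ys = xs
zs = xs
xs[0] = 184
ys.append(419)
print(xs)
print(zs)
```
[184, 5, 2, 419]
[184, 5, 2, 419]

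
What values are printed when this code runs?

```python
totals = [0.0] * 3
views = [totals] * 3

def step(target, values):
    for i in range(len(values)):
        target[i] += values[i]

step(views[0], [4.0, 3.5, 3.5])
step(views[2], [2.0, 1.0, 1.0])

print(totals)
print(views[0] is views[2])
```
[6.0, 4.5, 4.5]
True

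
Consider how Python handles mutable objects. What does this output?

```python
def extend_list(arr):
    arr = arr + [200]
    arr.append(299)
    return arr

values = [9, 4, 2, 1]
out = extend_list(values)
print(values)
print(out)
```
[9, 4, 2, 1]
[9, 4, 2, 1, 200, 299]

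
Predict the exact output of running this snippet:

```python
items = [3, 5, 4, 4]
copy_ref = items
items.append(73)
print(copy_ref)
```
[3, 5, 4, 4, 73]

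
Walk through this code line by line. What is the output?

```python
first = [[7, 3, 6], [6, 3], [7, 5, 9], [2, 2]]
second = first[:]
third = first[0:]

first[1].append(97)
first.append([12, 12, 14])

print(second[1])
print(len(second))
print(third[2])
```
[6, 3, 97]
4
[7, 5, 9]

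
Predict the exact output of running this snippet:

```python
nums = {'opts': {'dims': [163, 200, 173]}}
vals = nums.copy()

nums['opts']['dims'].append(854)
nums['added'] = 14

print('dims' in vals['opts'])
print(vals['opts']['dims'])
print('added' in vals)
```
True
[163, 200, 173, 854]
False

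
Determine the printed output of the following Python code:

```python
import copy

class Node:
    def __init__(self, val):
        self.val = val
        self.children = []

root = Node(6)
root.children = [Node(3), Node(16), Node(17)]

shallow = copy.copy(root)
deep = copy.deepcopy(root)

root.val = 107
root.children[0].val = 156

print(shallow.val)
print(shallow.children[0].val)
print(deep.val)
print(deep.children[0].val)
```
6
156
6
3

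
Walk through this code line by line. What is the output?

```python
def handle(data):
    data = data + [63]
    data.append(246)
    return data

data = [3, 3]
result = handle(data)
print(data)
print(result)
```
[3, 3]
[3, 3, 63, 246]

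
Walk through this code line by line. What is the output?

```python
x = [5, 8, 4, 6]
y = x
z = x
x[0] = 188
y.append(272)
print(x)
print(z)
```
[188, 8, 4, 6, 272]
[188, 8, 4, 6, 272]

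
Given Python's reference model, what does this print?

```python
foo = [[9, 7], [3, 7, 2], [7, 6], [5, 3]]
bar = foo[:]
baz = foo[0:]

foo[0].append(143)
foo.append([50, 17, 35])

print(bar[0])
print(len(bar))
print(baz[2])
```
[9, 7, 143]
4
[7, 6]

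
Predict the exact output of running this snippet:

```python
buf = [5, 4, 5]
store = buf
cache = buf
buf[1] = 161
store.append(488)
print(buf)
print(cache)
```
[5, 161, 5, 488]
[5, 161, 5, 488]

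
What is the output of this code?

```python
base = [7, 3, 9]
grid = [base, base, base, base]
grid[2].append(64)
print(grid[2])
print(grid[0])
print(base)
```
[7, 3, 9, 64]
[7, 3, 9, 64]
[7, 3, 9, 64]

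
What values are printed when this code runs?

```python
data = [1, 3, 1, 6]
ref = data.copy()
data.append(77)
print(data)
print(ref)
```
[1, 3, 1, 6, 77]
[1, 3, 1, 6]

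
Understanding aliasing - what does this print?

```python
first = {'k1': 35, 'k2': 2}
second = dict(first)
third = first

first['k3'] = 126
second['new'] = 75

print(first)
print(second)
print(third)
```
{'k1': 35, 'k2': 2, 'k3': 126}
{'k1': 35, 'k2': 2, 'new': 75}
{'k1': 35, 'k2': 2, 'k3': 126}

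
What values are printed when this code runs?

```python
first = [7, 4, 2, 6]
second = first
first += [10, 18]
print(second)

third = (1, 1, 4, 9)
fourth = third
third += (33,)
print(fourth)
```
[7, 4, 2, 6, 10, 18]
(1, 1, 4, 9)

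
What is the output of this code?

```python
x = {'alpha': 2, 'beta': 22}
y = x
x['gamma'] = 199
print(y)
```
{'alpha': 2, 'beta': 22, 'gamma': 199}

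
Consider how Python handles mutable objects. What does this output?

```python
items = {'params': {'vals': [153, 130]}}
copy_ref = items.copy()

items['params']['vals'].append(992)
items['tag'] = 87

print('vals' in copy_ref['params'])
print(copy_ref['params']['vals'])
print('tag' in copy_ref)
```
True
[153, 130, 992]
False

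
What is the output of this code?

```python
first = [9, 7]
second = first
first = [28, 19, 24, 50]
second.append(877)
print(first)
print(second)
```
[28, 19, 24, 50]
[9, 7, 877]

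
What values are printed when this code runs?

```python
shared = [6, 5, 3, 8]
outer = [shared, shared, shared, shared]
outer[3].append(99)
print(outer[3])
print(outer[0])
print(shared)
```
[6, 5, 3, 8, 99]
[6, 5, 3, 8, 99]
[6, 5, 3, 8, 99]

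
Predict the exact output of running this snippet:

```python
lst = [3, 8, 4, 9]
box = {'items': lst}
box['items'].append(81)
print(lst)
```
[3, 8, 4, 9, 81]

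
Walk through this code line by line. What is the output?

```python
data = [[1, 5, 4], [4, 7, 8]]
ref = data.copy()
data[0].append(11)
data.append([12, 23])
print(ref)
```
[[1, 5, 4, 11], [4, 7, 8]]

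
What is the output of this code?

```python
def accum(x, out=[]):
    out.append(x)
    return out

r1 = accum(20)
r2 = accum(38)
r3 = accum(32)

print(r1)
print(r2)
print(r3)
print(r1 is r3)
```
[20, 38, 32]
[20, 38, 32]
[20, 38, 32]
True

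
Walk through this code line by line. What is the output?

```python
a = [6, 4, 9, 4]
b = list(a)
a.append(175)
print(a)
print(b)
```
[6, 4, 9, 4, 175]
[6, 4, 9, 4]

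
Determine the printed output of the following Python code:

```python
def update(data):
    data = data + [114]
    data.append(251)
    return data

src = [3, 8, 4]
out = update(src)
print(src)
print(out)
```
[3, 8, 4]
[3, 8, 4, 114, 251]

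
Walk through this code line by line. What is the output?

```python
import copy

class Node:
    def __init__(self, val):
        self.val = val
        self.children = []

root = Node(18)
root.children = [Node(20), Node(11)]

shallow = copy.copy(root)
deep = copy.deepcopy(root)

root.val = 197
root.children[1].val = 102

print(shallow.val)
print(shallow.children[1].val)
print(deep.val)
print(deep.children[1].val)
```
18
102
18
11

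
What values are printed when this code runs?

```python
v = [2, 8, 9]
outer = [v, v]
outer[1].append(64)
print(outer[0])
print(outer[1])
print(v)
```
[2, 8, 9, 64]
[2, 8, 9, 64]
[2, 8, 9, 64]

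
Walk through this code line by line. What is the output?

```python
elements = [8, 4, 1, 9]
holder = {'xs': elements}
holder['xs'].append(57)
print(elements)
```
[8, 4, 1, 9, 57]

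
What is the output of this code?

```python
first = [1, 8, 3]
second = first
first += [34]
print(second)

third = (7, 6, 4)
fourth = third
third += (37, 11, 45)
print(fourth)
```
[1, 8, 3, 34]
(7, 6, 4)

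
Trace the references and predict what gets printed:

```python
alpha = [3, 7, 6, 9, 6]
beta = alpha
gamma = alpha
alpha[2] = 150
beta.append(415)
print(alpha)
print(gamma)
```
[3, 7, 150, 9, 6, 415]
[3, 7, 150, 9, 6, 415]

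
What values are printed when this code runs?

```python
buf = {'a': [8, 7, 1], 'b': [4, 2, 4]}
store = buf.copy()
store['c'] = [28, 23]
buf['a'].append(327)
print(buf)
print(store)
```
{'a': [8, 7, 1, 327], 'b': [4, 2, 4]}
{'a': [8, 7, 1, 327], 'b': [4, 2, 4], 'c': [28, 23]}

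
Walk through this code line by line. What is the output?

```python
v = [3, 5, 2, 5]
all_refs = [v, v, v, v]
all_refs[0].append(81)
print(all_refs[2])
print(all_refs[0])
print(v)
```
[3, 5, 2, 5, 81]
[3, 5, 2, 5, 81]
[3, 5, 2, 5, 81]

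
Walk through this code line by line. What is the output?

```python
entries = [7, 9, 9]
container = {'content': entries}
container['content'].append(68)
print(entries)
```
[7, 9, 9, 68]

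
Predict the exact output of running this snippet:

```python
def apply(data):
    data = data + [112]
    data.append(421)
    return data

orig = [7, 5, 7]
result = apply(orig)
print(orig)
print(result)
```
[7, 5, 7]
[7, 5, 7, 112, 421]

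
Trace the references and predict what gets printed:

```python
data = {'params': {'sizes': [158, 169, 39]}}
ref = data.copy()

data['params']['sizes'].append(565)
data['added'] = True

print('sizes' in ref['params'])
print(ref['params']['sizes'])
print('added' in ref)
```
True
[158, 169, 39, 565]
False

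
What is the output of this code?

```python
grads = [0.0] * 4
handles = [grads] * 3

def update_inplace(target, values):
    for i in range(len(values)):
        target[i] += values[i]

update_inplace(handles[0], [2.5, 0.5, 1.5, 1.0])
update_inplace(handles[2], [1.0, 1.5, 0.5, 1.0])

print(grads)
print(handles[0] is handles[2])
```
[3.5, 2.0, 2.0, 2.0]
True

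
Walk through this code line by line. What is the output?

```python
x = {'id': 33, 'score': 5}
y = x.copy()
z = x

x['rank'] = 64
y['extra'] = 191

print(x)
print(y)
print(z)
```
{'id': 33, 'score': 5, 'rank': 64}
{'id': 33, 'score': 5, 'extra': 191}
{'id': 33, 'score': 5, 'rank': 64}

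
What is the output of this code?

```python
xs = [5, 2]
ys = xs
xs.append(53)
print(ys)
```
[5, 2, 53]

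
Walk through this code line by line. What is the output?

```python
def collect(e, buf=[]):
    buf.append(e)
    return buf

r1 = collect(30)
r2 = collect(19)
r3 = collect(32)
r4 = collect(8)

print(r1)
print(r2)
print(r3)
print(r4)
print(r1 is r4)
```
[30, 19, 32, 8]
[30, 19, 32, 8]
[30, 19, 32, 8]
[30, 19, 32, 8]
True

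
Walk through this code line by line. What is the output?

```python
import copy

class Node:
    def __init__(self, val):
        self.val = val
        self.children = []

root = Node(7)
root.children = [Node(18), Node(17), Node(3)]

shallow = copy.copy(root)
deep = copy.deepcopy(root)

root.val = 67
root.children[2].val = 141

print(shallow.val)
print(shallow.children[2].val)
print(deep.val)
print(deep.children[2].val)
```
7
141
7
3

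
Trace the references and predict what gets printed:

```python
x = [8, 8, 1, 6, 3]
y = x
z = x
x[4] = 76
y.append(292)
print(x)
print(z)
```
[8, 8, 1, 6, 76, 292]
[8, 8, 1, 6, 76, 292]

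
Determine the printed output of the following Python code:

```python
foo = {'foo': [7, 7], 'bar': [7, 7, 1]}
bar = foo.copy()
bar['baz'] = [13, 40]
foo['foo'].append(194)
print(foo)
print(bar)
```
{'foo': [7, 7, 194], 'bar': [7, 7, 1]}
{'foo': [7, 7, 194], 'bar': [7, 7, 1], 'baz': [13, 40]}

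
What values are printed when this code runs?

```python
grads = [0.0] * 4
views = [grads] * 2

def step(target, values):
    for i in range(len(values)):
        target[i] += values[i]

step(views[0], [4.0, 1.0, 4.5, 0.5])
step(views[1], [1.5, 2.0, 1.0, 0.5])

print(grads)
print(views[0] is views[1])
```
[5.5, 3.0, 5.5, 1.0]
True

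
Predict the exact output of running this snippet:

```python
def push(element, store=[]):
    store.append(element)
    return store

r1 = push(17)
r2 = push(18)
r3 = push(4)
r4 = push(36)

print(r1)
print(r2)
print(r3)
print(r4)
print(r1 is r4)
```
[17, 18, 4, 36]
[17, 18, 4, 36]
[17, 18, 4, 36]
[17, 18, 4, 36]
True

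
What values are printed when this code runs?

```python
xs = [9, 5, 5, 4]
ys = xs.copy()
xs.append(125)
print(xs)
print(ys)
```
[9, 5, 5, 4, 125]
[9, 5, 5, 4]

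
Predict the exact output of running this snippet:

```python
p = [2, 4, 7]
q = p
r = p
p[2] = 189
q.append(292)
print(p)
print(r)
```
[2, 4, 189, 292]
[2, 4, 189, 292]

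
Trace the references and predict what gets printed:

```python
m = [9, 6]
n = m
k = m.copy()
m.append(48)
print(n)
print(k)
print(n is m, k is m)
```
[9, 6, 48]
[9, 6]
True False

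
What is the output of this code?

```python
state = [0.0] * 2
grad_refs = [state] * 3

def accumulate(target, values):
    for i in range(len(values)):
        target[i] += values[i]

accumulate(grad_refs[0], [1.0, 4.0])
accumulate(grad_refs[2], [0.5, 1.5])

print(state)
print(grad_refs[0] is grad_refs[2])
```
[1.5, 5.5]
True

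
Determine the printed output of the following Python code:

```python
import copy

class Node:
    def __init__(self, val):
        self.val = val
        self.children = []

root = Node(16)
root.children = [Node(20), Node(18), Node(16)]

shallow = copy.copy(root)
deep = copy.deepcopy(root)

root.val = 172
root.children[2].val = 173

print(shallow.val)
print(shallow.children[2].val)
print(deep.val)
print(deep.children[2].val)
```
16
173
16
16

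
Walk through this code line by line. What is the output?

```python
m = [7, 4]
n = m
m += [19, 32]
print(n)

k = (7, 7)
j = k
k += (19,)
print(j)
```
[7, 4, 19, 32]
(7, 7)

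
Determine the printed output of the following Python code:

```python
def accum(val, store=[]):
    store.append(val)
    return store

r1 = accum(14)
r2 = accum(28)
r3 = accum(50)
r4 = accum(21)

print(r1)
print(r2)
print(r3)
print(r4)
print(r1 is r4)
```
[14, 28, 50, 21]
[14, 28, 50, 21]
[14, 28, 50, 21]
[14, 28, 50, 21]
True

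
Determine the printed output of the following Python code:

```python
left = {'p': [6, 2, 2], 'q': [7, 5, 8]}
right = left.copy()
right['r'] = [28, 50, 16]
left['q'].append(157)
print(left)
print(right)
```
{'p': [6, 2, 2], 'q': [7, 5, 8, 157]}
{'p': [6, 2, 2], 'q': [7, 5, 8, 157], 'r': [28, 50, 16]}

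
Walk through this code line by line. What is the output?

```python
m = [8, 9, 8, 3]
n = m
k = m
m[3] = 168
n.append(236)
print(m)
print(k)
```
[8, 9, 8, 168, 236]
[8, 9, 8, 168, 236]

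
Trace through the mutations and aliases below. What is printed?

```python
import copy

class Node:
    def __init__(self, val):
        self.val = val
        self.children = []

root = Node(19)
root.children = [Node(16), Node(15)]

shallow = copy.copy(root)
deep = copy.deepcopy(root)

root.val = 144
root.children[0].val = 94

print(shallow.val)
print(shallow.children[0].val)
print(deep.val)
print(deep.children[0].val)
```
19
94
19
16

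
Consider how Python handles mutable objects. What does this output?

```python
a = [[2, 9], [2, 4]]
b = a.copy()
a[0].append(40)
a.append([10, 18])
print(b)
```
[[2, 9, 40], [2, 4]]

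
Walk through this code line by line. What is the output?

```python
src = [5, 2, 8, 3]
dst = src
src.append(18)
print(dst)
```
[5, 2, 8, 3, 18]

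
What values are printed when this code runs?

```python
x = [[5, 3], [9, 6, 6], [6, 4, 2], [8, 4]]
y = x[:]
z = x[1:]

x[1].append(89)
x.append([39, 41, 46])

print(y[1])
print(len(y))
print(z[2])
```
[9, 6, 6, 89]
4
[8, 4]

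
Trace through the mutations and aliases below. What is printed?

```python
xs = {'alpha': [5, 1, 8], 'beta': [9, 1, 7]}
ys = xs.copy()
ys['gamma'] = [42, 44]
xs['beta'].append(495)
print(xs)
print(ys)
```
{'alpha': [5, 1, 8], 'beta': [9, 1, 7, 495]}
{'alpha': [5, 1, 8], 'beta': [9, 1, 7, 495], 'gamma': [42, 44]}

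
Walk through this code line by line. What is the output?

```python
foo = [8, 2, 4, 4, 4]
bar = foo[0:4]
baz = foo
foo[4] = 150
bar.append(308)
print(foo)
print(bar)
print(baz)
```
[8, 2, 4, 4, 150]
[8, 2, 4, 4, 308]
[8, 2, 4, 4, 150]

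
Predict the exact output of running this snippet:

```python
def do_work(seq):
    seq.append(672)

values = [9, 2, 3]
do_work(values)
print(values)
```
[9, 2, 3, 672]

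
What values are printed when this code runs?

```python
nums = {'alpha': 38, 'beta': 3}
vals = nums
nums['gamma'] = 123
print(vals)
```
{'alpha': 38, 'beta': 3, 'gamma': 123}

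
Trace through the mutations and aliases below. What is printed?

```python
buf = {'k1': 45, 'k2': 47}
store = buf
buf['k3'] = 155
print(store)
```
{'k1': 45, 'k2': 47, 'k3': 155}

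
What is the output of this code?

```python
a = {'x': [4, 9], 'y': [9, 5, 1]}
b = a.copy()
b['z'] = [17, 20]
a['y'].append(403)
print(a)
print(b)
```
{'x': [4, 9], 'y': [9, 5, 1, 403]}
{'x': [4, 9], 'y': [9, 5, 1, 403], 'z': [17, 20]}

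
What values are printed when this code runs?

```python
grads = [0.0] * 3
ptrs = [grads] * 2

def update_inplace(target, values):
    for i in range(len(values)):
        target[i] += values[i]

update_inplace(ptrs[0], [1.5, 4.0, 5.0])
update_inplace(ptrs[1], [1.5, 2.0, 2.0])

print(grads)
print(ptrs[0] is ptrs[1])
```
[3.0, 6.0, 7.0]
True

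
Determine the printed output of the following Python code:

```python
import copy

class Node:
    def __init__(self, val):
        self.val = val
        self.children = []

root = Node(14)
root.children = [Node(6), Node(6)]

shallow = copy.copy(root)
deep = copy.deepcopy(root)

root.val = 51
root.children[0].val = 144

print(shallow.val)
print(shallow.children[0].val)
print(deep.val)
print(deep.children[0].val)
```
14
144
14
6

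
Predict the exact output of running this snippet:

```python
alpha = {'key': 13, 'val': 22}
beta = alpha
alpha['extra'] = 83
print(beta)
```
{'key': 13, 'val': 22, 'extra': 83}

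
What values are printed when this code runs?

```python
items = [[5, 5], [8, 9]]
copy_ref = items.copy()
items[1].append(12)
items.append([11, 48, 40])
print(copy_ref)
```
[[5, 5], [8, 9, 12]]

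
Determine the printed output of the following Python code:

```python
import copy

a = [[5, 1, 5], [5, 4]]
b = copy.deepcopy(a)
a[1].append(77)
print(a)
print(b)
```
[[5, 1, 5], [5, 4, 77]]
[[5, 1, 5], [5, 4]]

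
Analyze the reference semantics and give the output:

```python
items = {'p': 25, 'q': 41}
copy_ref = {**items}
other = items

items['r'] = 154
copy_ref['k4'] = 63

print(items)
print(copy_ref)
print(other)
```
{'p': 25, 'q': 41, 'r': 154}
{'p': 25, 'q': 41, 'k4': 63}
{'p': 25, 'q': 41, 'r': 154}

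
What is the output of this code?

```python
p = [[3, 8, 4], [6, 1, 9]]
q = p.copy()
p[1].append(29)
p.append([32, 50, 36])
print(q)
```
[[3, 8, 4], [6, 1, 9, 29]]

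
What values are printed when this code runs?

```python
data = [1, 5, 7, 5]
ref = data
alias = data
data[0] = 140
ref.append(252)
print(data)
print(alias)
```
[140, 5, 7, 5, 252]
[140, 5, 7, 5, 252]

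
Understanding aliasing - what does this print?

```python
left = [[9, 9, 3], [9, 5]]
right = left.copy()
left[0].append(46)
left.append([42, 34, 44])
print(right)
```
[[9, 9, 3, 46], [9, 5]]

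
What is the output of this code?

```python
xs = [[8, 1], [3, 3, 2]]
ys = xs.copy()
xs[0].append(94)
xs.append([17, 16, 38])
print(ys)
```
[[8, 1, 94], [3, 3, 2]]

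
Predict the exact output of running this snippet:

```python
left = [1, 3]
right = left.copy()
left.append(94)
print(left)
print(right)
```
[1, 3, 94]
[1, 3]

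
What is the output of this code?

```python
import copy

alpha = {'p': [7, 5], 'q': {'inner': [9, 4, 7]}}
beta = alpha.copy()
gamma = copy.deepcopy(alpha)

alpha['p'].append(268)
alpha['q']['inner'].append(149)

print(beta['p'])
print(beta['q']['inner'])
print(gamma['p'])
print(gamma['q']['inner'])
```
[7, 5, 268]
[9, 4, 7, 149]
[7, 5]
[9, 4, 7]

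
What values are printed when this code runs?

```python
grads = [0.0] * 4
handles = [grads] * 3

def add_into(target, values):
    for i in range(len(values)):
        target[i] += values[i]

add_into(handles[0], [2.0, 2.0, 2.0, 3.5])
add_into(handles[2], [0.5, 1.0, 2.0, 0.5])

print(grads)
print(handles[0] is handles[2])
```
[2.5, 3.0, 4.0, 4.0]
True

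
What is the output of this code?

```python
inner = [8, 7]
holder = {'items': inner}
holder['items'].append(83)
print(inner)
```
[8, 7, 83]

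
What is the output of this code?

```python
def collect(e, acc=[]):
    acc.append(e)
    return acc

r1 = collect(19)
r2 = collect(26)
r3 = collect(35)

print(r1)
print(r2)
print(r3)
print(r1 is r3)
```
[19, 26, 35]
[19, 26, 35]
[19, 26, 35]
True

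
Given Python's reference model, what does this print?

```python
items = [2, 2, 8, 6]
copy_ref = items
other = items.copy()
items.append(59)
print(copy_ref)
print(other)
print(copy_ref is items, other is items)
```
[2, 2, 8, 6, 59]
[2, 2, 8, 6]
True False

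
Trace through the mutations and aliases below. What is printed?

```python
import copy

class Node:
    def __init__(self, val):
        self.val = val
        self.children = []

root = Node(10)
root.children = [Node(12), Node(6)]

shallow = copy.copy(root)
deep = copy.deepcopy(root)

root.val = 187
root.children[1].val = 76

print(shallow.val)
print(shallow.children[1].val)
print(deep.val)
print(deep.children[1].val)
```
10
76
10
6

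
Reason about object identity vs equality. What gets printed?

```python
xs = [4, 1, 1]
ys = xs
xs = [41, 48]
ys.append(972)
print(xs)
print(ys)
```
[41, 48]
[4, 1, 1, 972]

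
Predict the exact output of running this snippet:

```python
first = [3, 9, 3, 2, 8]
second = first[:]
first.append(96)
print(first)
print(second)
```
[3, 9, 3, 2, 8, 96]
[3, 9, 3, 2, 8]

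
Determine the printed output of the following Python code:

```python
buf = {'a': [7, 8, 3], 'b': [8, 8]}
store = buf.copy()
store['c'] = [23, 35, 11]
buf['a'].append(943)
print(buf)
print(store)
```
{'a': [7, 8, 3, 943], 'b': [8, 8]}
{'a': [7, 8, 3, 943], 'b': [8, 8], 'c': [23, 35, 11]}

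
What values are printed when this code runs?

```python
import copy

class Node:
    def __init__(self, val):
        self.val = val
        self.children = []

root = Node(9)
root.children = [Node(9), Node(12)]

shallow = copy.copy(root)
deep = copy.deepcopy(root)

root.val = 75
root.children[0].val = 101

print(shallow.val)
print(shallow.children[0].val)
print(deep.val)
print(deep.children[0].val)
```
9
101
9
9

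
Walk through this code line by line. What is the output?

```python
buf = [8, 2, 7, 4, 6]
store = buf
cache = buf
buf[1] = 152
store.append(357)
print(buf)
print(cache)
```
[8, 152, 7, 4, 6, 357]
[8, 152, 7, 4, 6, 357]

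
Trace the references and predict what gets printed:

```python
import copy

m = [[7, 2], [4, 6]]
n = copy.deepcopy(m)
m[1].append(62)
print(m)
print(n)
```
[[7, 2], [4, 6, 62]]
[[7, 2], [4, 6]]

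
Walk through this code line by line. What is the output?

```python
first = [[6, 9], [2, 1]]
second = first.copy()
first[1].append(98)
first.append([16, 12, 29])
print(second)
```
[[6, 9], [2, 1, 98]]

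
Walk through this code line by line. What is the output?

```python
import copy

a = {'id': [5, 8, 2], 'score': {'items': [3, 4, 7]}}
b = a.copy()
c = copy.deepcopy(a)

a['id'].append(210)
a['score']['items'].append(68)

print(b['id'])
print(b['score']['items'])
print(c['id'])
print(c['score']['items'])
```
[5, 8, 2, 210]
[3, 4, 7, 68]
[5, 8, 2]
[3, 4, 7]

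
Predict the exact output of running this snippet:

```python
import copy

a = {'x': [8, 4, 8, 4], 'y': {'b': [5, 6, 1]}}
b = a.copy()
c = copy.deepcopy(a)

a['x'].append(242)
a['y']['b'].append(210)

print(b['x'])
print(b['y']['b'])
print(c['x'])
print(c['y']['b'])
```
[8, 4, 8, 4, 242]
[5, 6, 1, 210]
[8, 4, 8, 4]
[5, 6, 1]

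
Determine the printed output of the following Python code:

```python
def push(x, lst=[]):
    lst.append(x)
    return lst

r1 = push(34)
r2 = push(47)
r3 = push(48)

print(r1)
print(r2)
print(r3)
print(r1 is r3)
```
[34, 47, 48]
[34, 47, 48]
[34, 47, 48]
True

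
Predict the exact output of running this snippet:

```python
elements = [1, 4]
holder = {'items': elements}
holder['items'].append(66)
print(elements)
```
[1, 4, 66]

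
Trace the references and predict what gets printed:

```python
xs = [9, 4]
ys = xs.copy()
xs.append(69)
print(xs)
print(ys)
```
[9, 4, 69]
[9, 4]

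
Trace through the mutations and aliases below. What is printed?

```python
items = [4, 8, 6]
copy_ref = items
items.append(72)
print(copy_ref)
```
[4, 8, 6, 72]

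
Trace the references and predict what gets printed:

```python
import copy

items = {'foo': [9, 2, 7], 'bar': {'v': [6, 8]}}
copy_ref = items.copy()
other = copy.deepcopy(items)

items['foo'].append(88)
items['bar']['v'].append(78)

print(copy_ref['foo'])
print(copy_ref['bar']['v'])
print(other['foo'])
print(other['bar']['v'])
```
[9, 2, 7, 88]
[6, 8, 78]
[9, 2, 7]
[6, 8]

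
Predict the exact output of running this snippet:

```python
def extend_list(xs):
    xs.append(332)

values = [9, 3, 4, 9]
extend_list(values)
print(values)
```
[9, 3, 4, 9, 332]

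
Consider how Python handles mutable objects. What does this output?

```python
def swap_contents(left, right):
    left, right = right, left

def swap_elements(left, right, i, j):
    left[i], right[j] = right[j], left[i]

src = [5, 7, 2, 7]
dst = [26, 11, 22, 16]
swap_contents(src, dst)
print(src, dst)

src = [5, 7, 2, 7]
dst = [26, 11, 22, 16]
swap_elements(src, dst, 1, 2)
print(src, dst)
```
[5, 7, 2, 7] [26, 11, 22, 16]
[5, 22, 2, 7] [26, 11, 7, 16]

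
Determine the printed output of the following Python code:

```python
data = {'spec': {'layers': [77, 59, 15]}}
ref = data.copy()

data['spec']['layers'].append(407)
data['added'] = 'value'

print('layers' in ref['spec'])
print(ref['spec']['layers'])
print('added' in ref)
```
True
[77, 59, 15, 407]
False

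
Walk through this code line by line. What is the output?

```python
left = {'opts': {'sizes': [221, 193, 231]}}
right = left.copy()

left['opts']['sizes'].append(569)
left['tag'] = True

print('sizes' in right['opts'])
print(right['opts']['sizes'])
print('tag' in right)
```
True
[221, 193, 231, 569]
False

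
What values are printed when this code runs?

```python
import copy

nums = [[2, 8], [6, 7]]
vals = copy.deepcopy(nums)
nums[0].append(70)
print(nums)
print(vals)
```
[[2, 8, 70], [6, 7]]
[[2, 8], [6, 7]]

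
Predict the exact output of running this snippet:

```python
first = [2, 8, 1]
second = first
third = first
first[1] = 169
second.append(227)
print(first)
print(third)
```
[2, 169, 1, 227]
[2, 169, 1, 227]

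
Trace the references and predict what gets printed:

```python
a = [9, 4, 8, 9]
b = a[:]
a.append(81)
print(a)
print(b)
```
[9, 4, 8, 9, 81]
[9, 4, 8, 9]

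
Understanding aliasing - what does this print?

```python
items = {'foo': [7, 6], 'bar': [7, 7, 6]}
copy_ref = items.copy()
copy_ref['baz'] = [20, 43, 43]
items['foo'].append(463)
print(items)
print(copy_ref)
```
{'foo': [7, 6, 463], 'bar': [7, 7, 6]}
{'foo': [7, 6, 463], 'bar': [7, 7, 6], 'baz': [20, 43, 43]}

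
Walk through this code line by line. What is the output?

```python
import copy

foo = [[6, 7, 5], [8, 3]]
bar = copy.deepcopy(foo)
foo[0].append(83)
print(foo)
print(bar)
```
[[6, 7, 5, 83], [8, 3]]
[[6, 7, 5], [8, 3]]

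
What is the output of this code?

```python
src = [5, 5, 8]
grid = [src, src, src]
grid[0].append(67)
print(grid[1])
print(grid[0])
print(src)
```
[5, 5, 8, 67]
[5, 5, 8, 67]
[5, 5, 8, 67]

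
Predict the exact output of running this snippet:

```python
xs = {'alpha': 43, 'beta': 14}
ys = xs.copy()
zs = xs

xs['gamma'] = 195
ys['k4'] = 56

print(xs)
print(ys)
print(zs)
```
{'alpha': 43, 'beta': 14, 'gamma': 195}
{'alpha': 43, 'beta': 14, 'k4': 56}
{'alpha': 43, 'beta': 14, 'gamma': 195}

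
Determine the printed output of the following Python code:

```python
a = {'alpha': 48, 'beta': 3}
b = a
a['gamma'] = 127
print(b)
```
{'alpha': 48, 'beta': 3, 'gamma': 127}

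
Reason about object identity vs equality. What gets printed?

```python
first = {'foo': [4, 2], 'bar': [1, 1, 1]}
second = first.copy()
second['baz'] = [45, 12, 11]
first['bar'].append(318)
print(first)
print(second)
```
{'foo': [4, 2], 'bar': [1, 1, 1, 318]}
{'foo': [4, 2], 'bar': [1, 1, 1, 318], 'baz': [45, 12, 11]}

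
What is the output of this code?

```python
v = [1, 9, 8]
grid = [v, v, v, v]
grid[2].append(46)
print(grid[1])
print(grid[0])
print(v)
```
[1, 9, 8, 46]
[1, 9, 8, 46]
[1, 9, 8, 46]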